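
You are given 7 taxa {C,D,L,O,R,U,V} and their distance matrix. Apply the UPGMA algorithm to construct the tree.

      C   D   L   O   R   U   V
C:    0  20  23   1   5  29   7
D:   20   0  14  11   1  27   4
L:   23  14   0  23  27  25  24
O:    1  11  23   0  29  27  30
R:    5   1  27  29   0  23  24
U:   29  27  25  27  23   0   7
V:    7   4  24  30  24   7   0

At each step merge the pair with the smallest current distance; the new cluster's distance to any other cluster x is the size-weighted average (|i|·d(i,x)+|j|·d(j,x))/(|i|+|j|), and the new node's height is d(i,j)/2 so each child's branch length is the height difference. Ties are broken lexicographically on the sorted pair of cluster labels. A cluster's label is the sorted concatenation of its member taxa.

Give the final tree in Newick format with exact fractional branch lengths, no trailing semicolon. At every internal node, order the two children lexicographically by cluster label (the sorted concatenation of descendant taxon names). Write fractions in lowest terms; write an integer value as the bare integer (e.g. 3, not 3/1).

((((C:1/2,O:1/2):61/8,(D:1/2,R:1/2):61/8):41/16,(U:7/2,V:7/2):115/16):31/48,L:34/3)

iteration 1: select C,O (d=1); attach at lengths (1/2, 1/2); label the merged cluster CO
  updated: d(CO,D)=31/2, d(CO,L)=23, d(CO,R)=17, d(CO,U)=28, d(CO,V)=37/2
iteration 2: select D,R (d=1); attach at lengths (1/2, 1/2); label the merged cluster DR
  updated: d(CO,DR)=65/4, d(DR,L)=41/2, d(DR,U)=25, d(DR,V)=14
iteration 3: select U,V (d=7); attach at lengths (7/2, 7/2); label the merged cluster UV
  updated: d(CO,UV)=93/4, d(DR,UV)=39/2, d(L,UV)=49/2
iteration 4: select CO,DR (d=65/4); attach at lengths (61/8, 61/8); label the merged cluster CDOR
  updated: d(CDOR,L)=87/4, d(CDOR,UV)=171/8
iteration 5: select CDOR,UV (d=171/8); attach at lengths (41/16, 115/16); label the merged cluster CDORUV
  updated: d(CDORUV,L)=68/3
iteration 6: select CDORUV,L (d=68/3); attach at lengths (31/48, 34/3); label the merged cluster CDLORUV
final tree: ((((C:1/2,O:1/2):61/8,(D:1/2,R:1/2):61/8):41/16,(U:7/2,V:7/2):115/16):31/48,L:34/3)
total length: 2207/48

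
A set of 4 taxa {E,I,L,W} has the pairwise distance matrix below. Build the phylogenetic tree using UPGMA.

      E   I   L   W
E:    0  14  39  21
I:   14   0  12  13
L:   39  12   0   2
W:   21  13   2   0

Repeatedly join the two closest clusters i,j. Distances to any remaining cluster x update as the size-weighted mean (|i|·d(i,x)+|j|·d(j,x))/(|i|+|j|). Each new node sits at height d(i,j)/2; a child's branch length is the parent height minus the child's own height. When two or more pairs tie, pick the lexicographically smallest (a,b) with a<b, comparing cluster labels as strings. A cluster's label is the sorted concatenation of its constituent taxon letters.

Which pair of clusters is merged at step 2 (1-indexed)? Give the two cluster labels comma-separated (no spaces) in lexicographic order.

I,LW

iteration 1: select L,W (d=2); attach at lengths (1, 1); label the merged cluster LW
  updated: d(E,LW)=30, d(I,LW)=25/2
iteration 2: select I,LW (d=25/2); attach at lengths (25/4, 21/4); label the merged cluster ILW
  updated: d(E,ILW)=74/3
iteration 3: select E,ILW (d=74/3); attach at lengths (37/3, 73/12); label the merged cluster EILW
final tree: (E:37/3,(I:25/4,(L:1,W:1):21/4):73/12)
total length: 383/12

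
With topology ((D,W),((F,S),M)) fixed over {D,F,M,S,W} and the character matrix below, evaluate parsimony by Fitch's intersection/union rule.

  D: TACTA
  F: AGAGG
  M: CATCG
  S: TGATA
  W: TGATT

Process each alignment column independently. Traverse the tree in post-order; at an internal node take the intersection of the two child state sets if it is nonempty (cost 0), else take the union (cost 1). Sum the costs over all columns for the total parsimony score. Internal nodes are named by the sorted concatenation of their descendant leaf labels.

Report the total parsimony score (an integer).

11

DW@0: {T} ∩ {T} = {T} (intersection, +0)
FS@0: {A} ∪ {T} = {A,T} (union, +1)
FMS@0: {A,T} ∪ {C} = {A,C,T} (union, +1)
DFMSW@0: {T} ∩ {A,C,T} = {T} (intersection, +0)
DW@1: {A} ∪ {G} = {A,G} (union, +1)
FS@1: {G} ∩ {G} = {G} (intersection, +0)
FMS@1: {G} ∪ {A} = {A,G} (union, +1)
DFMSW@1: {A,G} ∩ {A,G} = {A,G} (intersection, +0)
DW@2: {C} ∪ {A} = {A,C} (union, +1)
FS@2: {A} ∩ {A} = {A} (intersection, +0)
FMS@2: {A} ∪ {T} = {A,T} (union, +1)
DFMSW@2: {A,C} ∩ {A,T} = {A} (intersection, +0)
DW@3: {T} ∩ {T} = {T} (intersection, +0)
FS@3: {G} ∪ {T} = {G,T} (union, +1)
FMS@3: {G,T} ∪ {C} = {C,G,T} (union, +1)
DFMSW@3: {T} ∩ {C,G,T} = {T} (intersection, +0)
DW@4: {A} ∪ {T} = {A,T} (union, +1)
FS@4: {G} ∪ {A} = {A,G} (union, +1)
FMS@4: {A,G} ∩ {G} = {G} (intersection, +0)
DFMSW@4: {A,T} ∪ {G} = {A,G,T} (union, +1)
per-site changes: [2, 2, 2, 2, 3]; total = 11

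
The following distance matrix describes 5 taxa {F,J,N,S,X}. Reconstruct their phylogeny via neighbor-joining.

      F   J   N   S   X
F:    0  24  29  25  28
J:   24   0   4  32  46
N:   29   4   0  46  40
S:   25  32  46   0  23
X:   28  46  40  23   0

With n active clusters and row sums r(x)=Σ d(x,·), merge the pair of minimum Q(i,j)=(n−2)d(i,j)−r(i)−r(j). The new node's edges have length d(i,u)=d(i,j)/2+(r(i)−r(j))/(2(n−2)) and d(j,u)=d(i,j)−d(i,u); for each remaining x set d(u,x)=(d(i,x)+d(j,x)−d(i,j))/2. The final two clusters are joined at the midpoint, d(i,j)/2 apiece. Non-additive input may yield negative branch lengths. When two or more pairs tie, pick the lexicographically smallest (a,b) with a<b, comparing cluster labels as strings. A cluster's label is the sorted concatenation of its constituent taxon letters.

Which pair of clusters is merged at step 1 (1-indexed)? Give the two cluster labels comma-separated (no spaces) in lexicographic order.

J,N

iteration 1: select J,N (d=4, Q=-213); attach at lengths (-1/6, 25/6); label the merged cluster JN
  updated: d(F,JN)=49/2, d(JN,S)=37, d(JN,X)=41
iteration 2: select F,JN (d=49/2, Q=-131); attach at lengths (6, 37/2); label the merged cluster FJN
  updated: d(FJN,S)=75/4, d(FJN,X)=89/4
iteration 3: select FJN,S (d=75/4, Q=-64); attach at lengths (9, 39/4); label the merged cluster FJNS
  updated: d(FJNS,X)=53/4
iteration 4: select FJNS,X (d=53/4); attach at lengths (53/8, 53/8); label the merged cluster FJNSX
final tree: (((F:6,(J:-1/6,N:25/6):37/2):9,S:39/4):53/8,X:53/8)
total length: 121/2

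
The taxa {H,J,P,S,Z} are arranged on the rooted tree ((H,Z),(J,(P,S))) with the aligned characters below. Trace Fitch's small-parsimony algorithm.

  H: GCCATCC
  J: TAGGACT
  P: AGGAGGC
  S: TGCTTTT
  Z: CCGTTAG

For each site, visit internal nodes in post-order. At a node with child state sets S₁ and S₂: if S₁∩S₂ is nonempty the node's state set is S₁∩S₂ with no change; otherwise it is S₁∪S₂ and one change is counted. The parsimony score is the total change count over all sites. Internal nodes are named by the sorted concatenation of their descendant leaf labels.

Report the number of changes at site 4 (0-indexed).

site 0, node HZ: H={G} ∪ Z={C} → {C,G} (+1)
site 0, node PS: P={A} ∪ S={T} → {A,T} (+1)
site 0, node JPS: J={T} ∩ PS={A,T} → {T} (+0)
site 0, node HJPSZ: HZ={C,G} ∪ JPS={T} → {C,G,T} (+1)
site 1, node HZ: H={C} ∩ Z={C} → {C} (+0)
site 1, node PS: P={G} ∩ S={G} → {G} (+0)
site 1, node JPS: J={A} ∪ PS={G} → {A,G} (+1)
site 1, node HJPSZ: HZ={C} ∪ JPS={A,G} → {A,C,G} (+1)
site 2, node HZ: H={C} ∪ Z={G} → {C,G} (+1)
site 2, node PS: P={G} ∪ S={C} → {C,G} (+1)
site 2, node JPS: J={G} ∩ PS={C,G} → {G} (+0)
site 2, node HJPSZ: HZ={C,G} ∩ JPS={G} → {G} (+0)
site 3, node HZ: H={A} ∪ Z={T} → {A,T} (+1)
site 3, node PS: P={A} ∪ S={T} → {A,T} (+1)
site 3, node JPS: J={G} ∪ PS={A,T} → {A,G,T} (+1)
site 3, node HJPSZ: HZ={A,T} ∩ JPS={A,G,T} → {A,T} (+0)
site 4, node HZ: H={T} ∩ Z={T} → {T} (+0)
site 4, node PS: P={G} ∪ S={T} → {G,T} (+1)
site 4, node JPS: J={A} ∪ PS={G,T} → {A,G,T} (+1)
site 4, node HJPSZ: HZ={T} ∩ JPS={A,G,T} → {T} (+0)
site 5, node HZ: H={C} ∪ Z={A} → {A,C} (+1)
site 5, node PS: P={G} ∪ S={T} → {G,T} (+1)
site 5, node JPS: J={C} ∪ PS={G,T} → {C,G,T} (+1)
site 5, node HJPSZ: HZ={A,C} ∩ JPS={C,G,T} → {C} (+0)
site 6, node HZ: H={C} ∪ Z={G} → {C,G} (+1)
site 6, node PS: P={C} ∪ S={T} → {C,T} (+1)
site 6, node JPS: J={T} ∩ PS={C,T} → {T} (+0)
site 6, node HJPSZ: HZ={C,G} ∪ JPS={T} → {C,G,T} (+1)
per-site changes: [3, 2, 2, 3, 2, 3, 3]; total = 18

2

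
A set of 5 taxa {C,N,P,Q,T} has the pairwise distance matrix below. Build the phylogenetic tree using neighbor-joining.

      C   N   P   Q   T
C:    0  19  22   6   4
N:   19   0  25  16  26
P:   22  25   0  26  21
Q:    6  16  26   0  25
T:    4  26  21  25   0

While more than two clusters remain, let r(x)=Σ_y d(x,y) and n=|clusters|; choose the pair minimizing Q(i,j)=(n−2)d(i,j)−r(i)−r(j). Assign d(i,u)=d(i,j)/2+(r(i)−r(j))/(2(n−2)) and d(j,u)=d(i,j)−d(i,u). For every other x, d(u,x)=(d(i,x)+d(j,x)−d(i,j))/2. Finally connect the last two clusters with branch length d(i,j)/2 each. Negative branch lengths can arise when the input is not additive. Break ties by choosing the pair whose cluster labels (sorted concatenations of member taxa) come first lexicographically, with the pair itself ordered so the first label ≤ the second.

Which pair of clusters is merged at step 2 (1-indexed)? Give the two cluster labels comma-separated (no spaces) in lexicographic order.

iteration 1: select C,T (d=4, Q=-115); attach at lengths (-13/6, 37/6); label the merged cluster CT
  updated: d(CT,N)=41/2, d(CT,P)=39/2, d(CT,Q)=27/2
iteration 2: select CT,P (d=39/2, Q=-85); attach at lengths (11/2, 14); label the merged cluster CPT
  updated: d(CPT,N)=13, d(CPT,Q)=10
iteration 3: select CPT,N (d=13, Q=-39); attach at lengths (7/2, 19/2); label the merged cluster CNPT
  updated: d(CNPT,Q)=13/2
iteration 4: select CNPT,Q (d=13/2); attach at lengths (13/4, 13/4); label the merged cluster CNPQT
final tree: ((((C:-13/6,T:37/6):11/2,P:14):7/2,N:19/2):13/4,Q:13/4)
total length: 43

CT,P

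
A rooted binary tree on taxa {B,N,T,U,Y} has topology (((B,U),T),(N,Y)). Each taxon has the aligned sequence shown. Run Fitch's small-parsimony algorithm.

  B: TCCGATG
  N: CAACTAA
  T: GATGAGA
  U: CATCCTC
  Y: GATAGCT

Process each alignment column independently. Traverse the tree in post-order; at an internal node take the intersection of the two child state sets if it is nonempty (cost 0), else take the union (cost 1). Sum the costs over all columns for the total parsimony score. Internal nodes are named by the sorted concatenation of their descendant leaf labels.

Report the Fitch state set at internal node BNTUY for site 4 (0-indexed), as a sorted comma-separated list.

A,G,T

BU@0: {T} ∪ {C} = {C,T} (union, +1)
BTU@0: {C,T} ∪ {G} = {C,G,T} (union, +1)
NY@0: {C} ∪ {G} = {C,G} (union, +1)
BNTUY@0: {C,G,T} ∩ {C,G} = {C,G} (intersection, +0)
BU@1: {C} ∪ {A} = {A,C} (union, +1)
BTU@1: {A,C} ∩ {A} = {A} (intersection, +0)
NY@1: {A} ∩ {A} = {A} (intersection, +0)
BNTUY@1: {A} ∩ {A} = {A} (intersection, +0)
BU@2: {C} ∪ {T} = {C,T} (union, +1)
BTU@2: {C,T} ∩ {T} = {T} (intersection, +0)
NY@2: {A} ∪ {T} = {A,T} (union, +1)
BNTUY@2: {T} ∩ {A,T} = {T} (intersection, +0)
BU@3: {G} ∪ {C} = {C,G} (union, +1)
BTU@3: {C,G} ∩ {G} = {G} (intersection, +0)
NY@3: {C} ∪ {A} = {A,C} (union, +1)
BNTUY@3: {G} ∪ {A,C} = {A,C,G} (union, +1)
BU@4: {A} ∪ {C} = {A,C} (union, +1)
BTU@4: {A,C} ∩ {A} = {A} (intersection, +0)
NY@4: {T} ∪ {G} = {G,T} (union, +1)
BNTUY@4: {A} ∪ {G,T} = {A,G,T} (union, +1)
BU@5: {T} ∩ {T} = {T} (intersection, +0)
BTU@5: {T} ∪ {G} = {G,T} (union, +1)
NY@5: {A} ∪ {C} = {A,C} (union, +1)
BNTUY@5: {G,T} ∪ {A,C} = {A,C,G,T} (union, +1)
BU@6: {G} ∪ {C} = {C,G} (union, +1)
BTU@6: {C,G} ∪ {A} = {A,C,G} (union, +1)
NY@6: {A} ∪ {T} = {A,T} (union, +1)
BNTUY@6: {A,C,G} ∩ {A,T} = {A} (intersection, +0)
per-site changes: [3, 1, 2, 3, 3, 3, 3]; total = 18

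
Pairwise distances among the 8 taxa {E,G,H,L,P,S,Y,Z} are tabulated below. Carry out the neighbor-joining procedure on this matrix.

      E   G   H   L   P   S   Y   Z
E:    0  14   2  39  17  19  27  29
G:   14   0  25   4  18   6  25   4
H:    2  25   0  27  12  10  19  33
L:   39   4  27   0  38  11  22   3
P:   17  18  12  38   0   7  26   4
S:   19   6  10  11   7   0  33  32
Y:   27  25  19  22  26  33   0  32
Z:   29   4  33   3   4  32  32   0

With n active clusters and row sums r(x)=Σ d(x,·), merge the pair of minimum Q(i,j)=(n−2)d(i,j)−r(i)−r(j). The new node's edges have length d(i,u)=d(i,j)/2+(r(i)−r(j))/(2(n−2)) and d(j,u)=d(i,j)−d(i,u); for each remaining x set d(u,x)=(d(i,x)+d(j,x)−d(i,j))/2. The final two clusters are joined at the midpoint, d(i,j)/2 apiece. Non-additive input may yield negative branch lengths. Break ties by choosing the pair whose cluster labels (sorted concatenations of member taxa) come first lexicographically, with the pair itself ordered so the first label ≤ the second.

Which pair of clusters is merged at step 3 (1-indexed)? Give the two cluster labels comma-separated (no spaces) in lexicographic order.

G,LZ

1. join E+H (d=2, Q=-263) ⇒ EH; edges |E|=31/12, |H|=-7/12
  updated: d(EH,G)=37/2, d(EH,L)=32, d(EH,P)=27/2, d(EH,S)=27/2, d(EH,Y)=22, d(EH,Z)=30
2. join L+Z (d=3, Q=-200) ⇒ LZ; edges |L|=2, |Z|=1
  updated: d(EH,LZ)=59/2, d(G,LZ)=5/2, d(LZ,P)=39/2, d(LZ,S)=20, d(LZ,Y)=51/2
3. join G+LZ (d=5/2, Q=-157) ⇒ GLZ; edges |G|=-17/8, |LZ|=37/8
  updated: d(EH,GLZ)=91/4, d(GLZ,P)=35/2, d(GLZ,S)=47/4, d(GLZ,Y)=24
4. join EH+Y (d=22, Q=-443/4) ⇒ EHY; edges |EH|=131/24, |Y|=397/24
  updated: d(EHY,GLZ)=99/8, d(EHY,P)=35/4, d(EHY,S)=49/4
5. join EHY+GLZ (d=99/8, Q=-201/4) ⇒ EGHLYZ; edges |EHY|=33/8, |GLZ|=33/4
  updated: d(EGHLYZ,P)=111/16, d(EGHLYZ,S)=93/16
6. join EGHLYZ+P (d=111/16, Q=-79/4) ⇒ EGHLPYZ; edges |EGHLYZ|=23/8, |P|=65/16
  updated: d(EGHLPYZ,S)=47/16
7. join EGHLPYZ+S (d=47/16) ⇒ EGHLPSYZ; edges |EGHLPYZ|=47/32, |S|=47/32
final tree: (((((E:31/12,H:-7/12):131/24,Y:397/24):33/8,(G:-17/8,(L:2,Z:1):37/8):33/4):23/8,P:65/16):47/32,S:47/32)
total length: 207/4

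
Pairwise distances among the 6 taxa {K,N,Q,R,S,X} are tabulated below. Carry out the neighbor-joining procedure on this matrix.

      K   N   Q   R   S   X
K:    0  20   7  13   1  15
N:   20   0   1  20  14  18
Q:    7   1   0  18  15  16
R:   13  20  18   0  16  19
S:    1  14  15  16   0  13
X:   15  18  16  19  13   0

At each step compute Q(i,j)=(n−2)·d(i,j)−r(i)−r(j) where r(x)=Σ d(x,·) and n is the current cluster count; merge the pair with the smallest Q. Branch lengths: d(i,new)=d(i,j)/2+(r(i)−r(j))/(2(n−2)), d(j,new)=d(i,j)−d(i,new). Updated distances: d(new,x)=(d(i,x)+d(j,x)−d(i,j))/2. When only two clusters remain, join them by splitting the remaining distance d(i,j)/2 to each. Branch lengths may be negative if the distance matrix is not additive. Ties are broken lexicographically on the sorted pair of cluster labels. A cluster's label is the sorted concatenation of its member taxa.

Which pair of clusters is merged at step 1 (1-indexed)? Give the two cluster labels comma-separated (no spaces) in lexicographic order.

iteration 1: select N,Q (d=1, Q=-126); attach at lengths (5/2, -3/2); label the merged cluster NQ
  updated: d(K,NQ)=13, d(NQ,R)=37/2, d(NQ,S)=14, d(NQ,X)=33/2
iteration 2: select K,S (d=1, Q=-83); attach at lengths (1/6, 5/6); label the merged cluster KS
  updated: d(KS,NQ)=13, d(KS,R)=14, d(KS,X)=27/2
iteration 3: select KS,R (d=14, Q=-64); attach at lengths (17/4, 39/4); label the merged cluster KRS
  updated: d(KRS,NQ)=35/4, d(KRS,X)=37/4
iteration 4: select KRS,NQ (d=35/4, Q=-69/2); attach at lengths (3/4, 8); label the merged cluster KNQRS
  updated: d(KNQRS,X)=17/2
iteration 5: select KNQRS,X (d=17/2); attach at lengths (17/4, 17/4); label the merged cluster KNQRSX
final tree: ((((K:1/6,S:5/6):17/4,R:39/4):3/4,(N:5/2,Q:-3/2):8):17/4,X:17/4)
total length: 133/4

N,Q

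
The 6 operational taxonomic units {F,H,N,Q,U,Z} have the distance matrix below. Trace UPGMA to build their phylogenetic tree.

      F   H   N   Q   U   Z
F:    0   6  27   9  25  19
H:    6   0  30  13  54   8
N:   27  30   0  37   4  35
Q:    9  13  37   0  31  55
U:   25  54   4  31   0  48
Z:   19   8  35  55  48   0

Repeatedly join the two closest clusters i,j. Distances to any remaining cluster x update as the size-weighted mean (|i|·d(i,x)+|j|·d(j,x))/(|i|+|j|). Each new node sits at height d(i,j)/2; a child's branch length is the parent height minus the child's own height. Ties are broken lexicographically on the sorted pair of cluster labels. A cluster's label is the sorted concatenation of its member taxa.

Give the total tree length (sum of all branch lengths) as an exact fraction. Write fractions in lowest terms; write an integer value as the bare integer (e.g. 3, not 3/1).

1. join N+U (d=4) ⇒ NU; edges |N|=2, |U|=2
  updated: d(F,NU)=26, d(H,NU)=42, d(NU,Q)=34, d(NU,Z)=83/2
2. join F+H (d=6) ⇒ FH; edges |F|=3, |H|=3
  updated: d(FH,NU)=34, d(FH,Q)=11, d(FH,Z)=27/2
3. join FH+Q (d=11) ⇒ FHQ; edges |FH|=5/2, |Q|=11/2
  updated: d(FHQ,NU)=34, d(FHQ,Z)=82/3
4. join FHQ+Z (d=82/3) ⇒ FHQZ; edges |FHQ|=49/6, |Z|=41/3
  updated: d(FHQZ,NU)=287/8
5. join FHQZ+NU (d=287/8) ⇒ FHNQUZ; edges |FHQZ|=205/48, |NU|=255/16
final tree: ((((F:3,H:3):5/2,Q:11/2):49/6,Z:41/3):205/48,(N:2,U:2):255/16)
total length: 1441/24

1441/24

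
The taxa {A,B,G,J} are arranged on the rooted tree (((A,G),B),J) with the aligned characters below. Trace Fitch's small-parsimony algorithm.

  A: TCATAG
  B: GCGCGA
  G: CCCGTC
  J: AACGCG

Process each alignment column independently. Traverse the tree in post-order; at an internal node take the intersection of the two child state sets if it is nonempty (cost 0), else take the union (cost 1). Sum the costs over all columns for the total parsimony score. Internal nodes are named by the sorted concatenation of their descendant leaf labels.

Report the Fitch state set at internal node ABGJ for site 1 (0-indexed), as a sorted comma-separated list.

site 0, node AG: A={T} ∪ G={C} → {C,T} (+1)
site 0, node ABG: AG={C,T} ∪ B={G} → {C,G,T} (+1)
site 0, node ABGJ: ABG={C,G,T} ∪ J={A} → {A,C,G,T} (+1)
site 1, node AG: A={C} ∩ G={C} → {C} (+0)
site 1, node ABG: AG={C} ∩ B={C} → {C} (+0)
site 1, node ABGJ: ABG={C} ∪ J={A} → {A,C} (+1)
site 2, node AG: A={A} ∪ G={C} → {A,C} (+1)
site 2, node ABG: AG={A,C} ∪ B={G} → {A,C,G} (+1)
site 2, node ABGJ: ABG={A,C,G} ∩ J={C} → {C} (+0)
site 3, node AG: A={T} ∪ G={G} → {G,T} (+1)
site 3, node ABG: AG={G,T} ∪ B={C} → {C,G,T} (+1)
site 3, node ABGJ: ABG={C,G,T} ∩ J={G} → {G} (+0)
site 4, node AG: A={A} ∪ G={T} → {A,T} (+1)
site 4, node ABG: AG={A,T} ∪ B={G} → {A,G,T} (+1)
site 4, node ABGJ: ABG={A,G,T} ∪ J={C} → {A,C,G,T} (+1)
site 5, node AG: A={G} ∪ G={C} → {C,G} (+1)
site 5, node ABG: AG={C,G} ∪ B={A} → {A,C,G} (+1)
site 5, node ABGJ: ABG={A,C,G} ∩ J={G} → {G} (+0)
per-site changes: [3, 1, 2, 2, 3, 2]; total = 13

A,C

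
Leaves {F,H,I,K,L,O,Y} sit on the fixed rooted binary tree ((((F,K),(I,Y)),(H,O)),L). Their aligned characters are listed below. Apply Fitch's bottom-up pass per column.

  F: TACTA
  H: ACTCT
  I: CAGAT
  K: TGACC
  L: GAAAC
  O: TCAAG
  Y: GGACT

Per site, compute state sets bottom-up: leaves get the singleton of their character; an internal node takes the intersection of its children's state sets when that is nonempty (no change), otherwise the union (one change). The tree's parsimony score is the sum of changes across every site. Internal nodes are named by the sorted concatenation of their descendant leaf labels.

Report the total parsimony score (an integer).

18

FK@0: {T} ∩ {T} = {T} (intersection, +0)
IY@0: {C} ∪ {G} = {C,G} (union, +1)
FIKY@0: {T} ∪ {C,G} = {C,G,T} (union, +1)
HO@0: {A} ∪ {T} = {A,T} (union, +1)
FHIKOY@0: {C,G,T} ∩ {A,T} = {T} (intersection, +0)
FHIKLOY@0: {T} ∪ {G} = {G,T} (union, +1)
FK@1: {A} ∪ {G} = {A,G} (union, +1)
IY@1: {A} ∪ {G} = {A,G} (union, +1)
FIKY@1: {A,G} ∩ {A,G} = {A,G} (intersection, +0)
HO@1: {C} ∩ {C} = {C} (intersection, +0)
FHIKOY@1: {A,G} ∪ {C} = {A,C,G} (union, +1)
FHIKLOY@1: {A,C,G} ∩ {A} = {A} (intersection, +0)
FK@2: {C} ∪ {A} = {A,C} (union, +1)
IY@2: {G} ∪ {A} = {A,G} (union, +1)
FIKY@2: {A,C} ∩ {A,G} = {A} (intersection, +0)
HO@2: {T} ∪ {A} = {A,T} (union, +1)
FHIKOY@2: {A} ∩ {A,T} = {A} (intersection, +0)
FHIKLOY@2: {A} ∩ {A} = {A} (intersection, +0)
FK@3: {T} ∪ {C} = {C,T} (union, +1)
IY@3: {A} ∪ {C} = {A,C} (union, +1)
FIKY@3: {C,T} ∩ {A,C} = {C} (intersection, +0)
HO@3: {C} ∪ {A} = {A,C} (union, +1)
FHIKOY@3: {C} ∩ {A,C} = {C} (intersection, +0)
FHIKLOY@3: {C} ∪ {A} = {A,C} (union, +1)
FK@4: {A} ∪ {C} = {A,C} (union, +1)
IY@4: {T} ∩ {T} = {T} (intersection, +0)
FIKY@4: {A,C} ∪ {T} = {A,C,T} (union, +1)
HO@4: {T} ∪ {G} = {G,T} (union, +1)
FHIKOY@4: {A,C,T} ∩ {G,T} = {T} (intersection, +0)
FHIKLOY@4: {T} ∪ {C} = {C,T} (union, +1)
per-site changes: [4, 3, 3, 4, 4]; total = 18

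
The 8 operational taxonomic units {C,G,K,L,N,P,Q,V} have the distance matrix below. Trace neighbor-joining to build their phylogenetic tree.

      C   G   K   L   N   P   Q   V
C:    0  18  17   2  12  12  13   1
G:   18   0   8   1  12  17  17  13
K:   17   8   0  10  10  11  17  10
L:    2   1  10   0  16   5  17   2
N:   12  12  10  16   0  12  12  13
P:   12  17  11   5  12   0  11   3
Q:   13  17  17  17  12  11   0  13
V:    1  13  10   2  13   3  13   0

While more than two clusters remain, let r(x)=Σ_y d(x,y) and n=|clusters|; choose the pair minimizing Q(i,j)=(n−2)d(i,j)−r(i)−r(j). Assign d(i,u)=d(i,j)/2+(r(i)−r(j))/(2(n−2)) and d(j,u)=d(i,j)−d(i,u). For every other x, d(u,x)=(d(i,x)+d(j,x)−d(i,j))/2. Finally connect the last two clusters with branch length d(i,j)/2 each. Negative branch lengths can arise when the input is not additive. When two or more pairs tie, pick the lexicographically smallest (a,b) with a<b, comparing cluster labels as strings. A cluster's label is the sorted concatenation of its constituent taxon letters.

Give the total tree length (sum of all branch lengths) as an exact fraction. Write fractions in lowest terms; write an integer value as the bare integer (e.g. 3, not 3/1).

1091/32

1. join G+L (d=1, Q=-133) ⇒ GL; edges |G|=13/4, |L|=-9/4
  updated: d(C,GL)=19/2, d(GL,K)=17/2, d(GL,N)=27/2, d(GL,P)=21/2, d(GL,Q)=33/2, d(GL,V)=7
2. join C+V (d=1, Q=-213/2) ⇒ CV; edges |C|=9/4, |V|=-5/4
  updated: d(CV,GL)=31/4, d(CV,K)=13, d(CV,N)=12, d(CV,P)=7, d(CV,Q)=25/2
3. join GL+K (d=17/2, Q=-329/4) ⇒ GKL; edges |GL|=125/32, |K|=147/32
  updated: d(CV,GKL)=49/8, d(GKL,N)=15/2, d(GKL,P)=13/2, d(GKL,Q)=25/2
4. join N+Q (d=12, Q=-111/2) ⇒ NQ; edges |N|=21/4, |Q|=27/4
  updated: d(CV,NQ)=25/4, d(GKL,NQ)=4, d(NQ,P)=11/2
5. join CV+P (d=7, Q=-195/8) ⇒ CPV; edges |CV|=115/32, |P|=109/32
  updated: d(CPV,GKL)=45/16, d(CPV,NQ)=19/8
6. join CPV+GKL (d=45/16, Q=-147/16) ⇒ CGKLPV; edges |CPV|=19/32, |GKL|=71/32
  updated: d(CGKLPV,NQ)=57/32
7. join CGKLPV+NQ (d=57/32) ⇒ CGKLNPQV; edges |CGKLPV|=57/64, |NQ|=57/64
final tree: ((((C:9/4,V:-5/4):115/32,P:109/32):19/32,((G:13/4,L:-9/4):125/32,K:147/32):71/32):57/64,(N:21/4,Q:27/4):57/64)
total length: 1091/32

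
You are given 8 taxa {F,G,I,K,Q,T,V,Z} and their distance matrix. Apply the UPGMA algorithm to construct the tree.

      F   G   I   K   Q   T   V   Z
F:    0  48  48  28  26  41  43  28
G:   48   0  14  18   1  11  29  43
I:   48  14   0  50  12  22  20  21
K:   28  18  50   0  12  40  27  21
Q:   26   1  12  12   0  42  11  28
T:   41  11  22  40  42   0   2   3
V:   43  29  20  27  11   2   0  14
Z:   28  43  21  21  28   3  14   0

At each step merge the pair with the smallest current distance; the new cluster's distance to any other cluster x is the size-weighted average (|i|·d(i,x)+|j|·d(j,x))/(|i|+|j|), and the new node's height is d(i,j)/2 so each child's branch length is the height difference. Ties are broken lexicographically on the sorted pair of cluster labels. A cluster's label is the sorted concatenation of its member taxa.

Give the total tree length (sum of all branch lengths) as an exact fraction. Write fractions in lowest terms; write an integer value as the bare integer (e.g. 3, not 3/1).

2605/36

step 1: merge (G,Q) at d=1; branch lengths G→1/2, Q→1/2; new cluster GQ
  updated: d(F,GQ)=37, d(GQ,I)=13, d(GQ,K)=15, d(GQ,T)=53/2, d(GQ,V)=20, d(GQ,Z)=71/2
step 2: merge (T,V) at d=2; branch lengths T→1, V→1; new cluster TV
  updated: d(F,TV)=42, d(GQ,TV)=93/4, d(I,TV)=21, d(K,TV)=67/2, d(TV,Z)=17/2
step 3: merge (TV,Z) at d=17/2; branch lengths TV→13/4, Z→17/4; new cluster TVZ
  updated: d(F,TVZ)=112/3, d(GQ,TVZ)=82/3, d(I,TVZ)=21, d(K,TVZ)=88/3
step 4: merge (GQ,I) at d=13; branch lengths GQ→6, I→13/2; new cluster GIQ
  updated: d(F,GIQ)=122/3, d(GIQ,K)=80/3, d(GIQ,TVZ)=227/9
step 5: merge (GIQ,TVZ) at d=227/9; branch lengths GIQ→55/9, TVZ→301/36; new cluster GIQTVZ
  updated: d(F,GIQTVZ)=39, d(GIQTVZ,K)=28
step 6: merge (F,K) at d=28; branch lengths F→14, K→14; new cluster FK
  updated: d(FK,GIQTVZ)=67/2
step 7: merge (FK,GIQTVZ) at d=67/2; branch lengths FK→11/4, GIQTVZ→149/36; new cluster FGIKQTVZ
final tree: ((F:14,K:14):11/4,(((G:1/2,Q:1/2):6,I:13/2):55/9,((T:1,V:1):13/4,Z:17/4):301/36):149/36)
total length: 2605/36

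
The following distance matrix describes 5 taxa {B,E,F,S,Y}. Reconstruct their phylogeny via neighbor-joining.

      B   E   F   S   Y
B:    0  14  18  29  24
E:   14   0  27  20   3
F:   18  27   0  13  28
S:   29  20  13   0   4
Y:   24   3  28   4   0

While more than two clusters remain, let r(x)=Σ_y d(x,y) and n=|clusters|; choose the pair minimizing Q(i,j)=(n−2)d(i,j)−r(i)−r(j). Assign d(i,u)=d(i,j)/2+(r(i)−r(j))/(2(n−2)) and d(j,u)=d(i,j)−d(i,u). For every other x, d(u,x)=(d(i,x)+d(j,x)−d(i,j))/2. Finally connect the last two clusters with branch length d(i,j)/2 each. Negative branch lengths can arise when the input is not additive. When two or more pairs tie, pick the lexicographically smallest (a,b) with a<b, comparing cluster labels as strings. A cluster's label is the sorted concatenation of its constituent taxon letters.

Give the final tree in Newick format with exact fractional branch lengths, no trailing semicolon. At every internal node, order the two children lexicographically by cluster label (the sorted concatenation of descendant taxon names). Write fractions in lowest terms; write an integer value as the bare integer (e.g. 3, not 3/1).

1. join B+F (d=18, Q=-117) ⇒ BF; edges |B|=53/6, |F|=55/6
  updated: d(BF,E)=23/2, d(BF,S)=12, d(BF,Y)=17
2. join BF+S (d=12, Q=-105/2) ⇒ BFS; edges |BF|=57/8, |S|=39/8
  updated: d(BFS,E)=39/4, d(BFS,Y)=9/2
3. join BFS+E (d=39/4, Q=-69/4) ⇒ BEFS; edges |BFS|=45/8, |E|=33/8
  updated: d(BEFS,Y)=-9/8
4. join BEFS+Y (d=-9/8) ⇒ BEFSY; edges |BEFS|=-9/16, |Y|=-9/16
final tree: ((((B:53/6,F:55/6):57/8,S:39/8):45/8,E:33/8):-9/16,Y:-9/16)
total length: 309/8

((((B:53/6,F:55/6):57/8,S:39/8):45/8,E:33/8):-9/16,Y:-9/16)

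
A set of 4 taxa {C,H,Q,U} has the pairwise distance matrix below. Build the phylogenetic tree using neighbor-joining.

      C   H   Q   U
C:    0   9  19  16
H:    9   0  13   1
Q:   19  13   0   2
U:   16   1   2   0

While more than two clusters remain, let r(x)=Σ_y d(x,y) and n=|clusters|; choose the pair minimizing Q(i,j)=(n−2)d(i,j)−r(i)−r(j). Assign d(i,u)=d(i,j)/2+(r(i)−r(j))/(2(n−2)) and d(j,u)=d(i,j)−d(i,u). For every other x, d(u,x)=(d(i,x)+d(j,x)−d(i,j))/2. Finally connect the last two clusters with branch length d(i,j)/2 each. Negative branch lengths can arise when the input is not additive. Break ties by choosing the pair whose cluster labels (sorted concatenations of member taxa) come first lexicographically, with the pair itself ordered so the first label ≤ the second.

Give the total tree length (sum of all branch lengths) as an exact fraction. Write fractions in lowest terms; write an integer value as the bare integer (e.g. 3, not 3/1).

step 1: merge (C,H) at d=9, Q=-49; branch lengths C→39/4, H→-3/4; new cluster CH
  updated: d(CH,Q)=23/2, d(CH,U)=4
step 2: merge (CH,Q) at d=23/2, Q=-35/2; branch lengths CH→27/4, Q→19/4; new cluster CHQ
  updated: d(CHQ,U)=-11/4
step 3: merge (CHQ,U) at d=-11/4; branch lengths CHQ→-11/8, U→-11/8; new cluster CHQU
final tree: (((C:39/4,H:-3/4):27/4,Q:19/4):-11/8,U:-11/8)
total length: 71/4

71/4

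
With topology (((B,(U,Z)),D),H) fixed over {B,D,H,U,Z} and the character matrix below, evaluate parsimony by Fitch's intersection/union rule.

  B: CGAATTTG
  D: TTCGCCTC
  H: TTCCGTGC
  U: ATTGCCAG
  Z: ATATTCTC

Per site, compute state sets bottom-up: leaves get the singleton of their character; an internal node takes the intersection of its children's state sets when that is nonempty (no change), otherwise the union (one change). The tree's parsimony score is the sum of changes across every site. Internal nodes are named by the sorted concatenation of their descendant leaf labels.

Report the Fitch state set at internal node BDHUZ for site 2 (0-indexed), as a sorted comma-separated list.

C

site 0, node UZ: U={A} ∩ Z={A} → {A} (+0)
site 0, node BUZ: B={C} ∪ UZ={A} → {A,C} (+1)
site 0, node BDUZ: BUZ={A,C} ∪ D={T} → {A,C,T} (+1)
site 0, node BDHUZ: BDUZ={A,C,T} ∩ H={T} → {T} (+0)
site 1, node UZ: U={T} ∩ Z={T} → {T} (+0)
site 1, node BUZ: B={G} ∪ UZ={T} → {G,T} (+1)
site 1, node BDUZ: BUZ={G,T} ∩ D={T} → {T} (+0)
site 1, node BDHUZ: BDUZ={T} ∩ H={T} → {T} (+0)
site 2, node UZ: U={T} ∪ Z={A} → {A,T} (+1)
site 2, node BUZ: B={A} ∩ UZ={A,T} → {A} (+0)
site 2, node BDUZ: BUZ={A} ∪ D={C} → {A,C} (+1)
site 2, node BDHUZ: BDUZ={A,C} ∩ H={C} → {C} (+0)
site 3, node UZ: U={G} ∪ Z={T} → {G,T} (+1)
site 3, node BUZ: B={A} ∪ UZ={G,T} → {A,G,T} (+1)
site 3, node BDUZ: BUZ={A,G,T} ∩ D={G} → {G} (+0)
site 3, node BDHUZ: BDUZ={G} ∪ H={C} → {C,G} (+1)
site 4, node UZ: U={C} ∪ Z={T} → {C,T} (+1)
site 4, node BUZ: B={T} ∩ UZ={C,T} → {T} (+0)
site 4, node BDUZ: BUZ={T} ∪ D={C} → {C,T} (+1)
site 4, node BDHUZ: BDUZ={C,T} ∪ H={G} → {C,G,T} (+1)
site 5, node UZ: U={C} ∩ Z={C} → {C} (+0)
site 5, node BUZ: B={T} ∪ UZ={C} → {C,T} (+1)
site 5, node BDUZ: BUZ={C,T} ∩ D={C} → {C} (+0)
site 5, node BDHUZ: BDUZ={C} ∪ H={T} → {C,T} (+1)
site 6, node UZ: U={A} ∪ Z={T} → {A,T} (+1)
site 6, node BUZ: B={T} ∩ UZ={A,T} → {T} (+0)
site 6, node BDUZ: BUZ={T} ∩ D={T} → {T} (+0)
site 6, node BDHUZ: BDUZ={T} ∪ H={G} → {G,T} (+1)
site 7, node UZ: U={G} ∪ Z={C} → {C,G} (+1)
site 7, node BUZ: B={G} ∩ UZ={C,G} → {G} (+0)
site 7, node BDUZ: BUZ={G} ∪ D={C} → {C,G} (+1)
site 7, node BDHUZ: BDUZ={C,G} ∩ H={C} → {C} (+0)
per-site changes: [2, 1, 2, 3, 3, 2, 2, 2]; total = 17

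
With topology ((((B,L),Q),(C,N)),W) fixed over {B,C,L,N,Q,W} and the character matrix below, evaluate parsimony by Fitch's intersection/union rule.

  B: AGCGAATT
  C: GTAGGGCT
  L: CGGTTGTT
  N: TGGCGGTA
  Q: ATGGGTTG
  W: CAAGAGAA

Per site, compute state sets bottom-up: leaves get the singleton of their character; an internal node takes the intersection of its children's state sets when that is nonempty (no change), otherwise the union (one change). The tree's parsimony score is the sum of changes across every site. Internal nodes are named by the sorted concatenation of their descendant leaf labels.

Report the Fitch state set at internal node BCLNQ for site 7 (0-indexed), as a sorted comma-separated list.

[col 0] BL: children B:{A}, L:{C} ∪→ {A,C}; cost 1
[col 0] BLQ: children BL:{A,C}, Q:{A} ∩→ {A}; cost 0
[col 0] CN: children C:{G}, N:{T} ∪→ {G,T}; cost 1
[col 0] BCLNQ: children BLQ:{A}, CN:{G,T} ∪→ {A,G,T}; cost 1
[col 0] BCLNQW: children BCLNQ:{A,G,T}, W:{C} ∪→ {A,C,G,T}; cost 1
[col 1] BL: children B:{G}, L:{G} ∩→ {G}; cost 0
[col 1] BLQ: children BL:{G}, Q:{T} ∪→ {G,T}; cost 1
[col 1] CN: children C:{T}, N:{G} ∪→ {G,T}; cost 1
[col 1] BCLNQ: children BLQ:{G,T}, CN:{G,T} ∩→ {G,T}; cost 0
[col 1] BCLNQW: children BCLNQ:{G,T}, W:{A} ∪→ {A,G,T}; cost 1
[col 2] BL: children B:{C}, L:{G} ∪→ {C,G}; cost 1
[col 2] BLQ: children BL:{C,G}, Q:{G} ∩→ {G}; cost 0
[col 2] CN: children C:{A}, N:{G} ∪→ {A,G}; cost 1
[col 2] BCLNQ: children BLQ:{G}, CN:{A,G} ∩→ {G}; cost 0
[col 2] BCLNQW: children BCLNQ:{G}, W:{A} ∪→ {A,G}; cost 1
[col 3] BL: children B:{G}, L:{T} ∪→ {G,T}; cost 1
[col 3] BLQ: children BL:{G,T}, Q:{G} ∩→ {G}; cost 0
[col 3] CN: children C:{G}, N:{C} ∪→ {C,G}; cost 1
[col 3] BCLNQ: children BLQ:{G}, CN:{C,G} ∩→ {G}; cost 0
[col 3] BCLNQW: children BCLNQ:{G}, W:{G} ∩→ {G}; cost 0
[col 4] BL: children B:{A}, L:{T} ∪→ {A,T}; cost 1
[col 4] BLQ: children BL:{A,T}, Q:{G} ∪→ {A,G,T}; cost 1
[col 4] CN: children C:{G}, N:{G} ∩→ {G}; cost 0
[col 4] BCLNQ: children BLQ:{A,G,T}, CN:{G} ∩→ {G}; cost 0
[col 4] BCLNQW: children BCLNQ:{G}, W:{A} ∪→ {A,G}; cost 1
[col 5] BL: children B:{A}, L:{G} ∪→ {A,G}; cost 1
[col 5] BLQ: children BL:{A,G}, Q:{T} ∪→ {A,G,T}; cost 1
[col 5] CN: children C:{G}, N:{G} ∩→ {G}; cost 0
[col 5] BCLNQ: children BLQ:{A,G,T}, CN:{G} ∩→ {G}; cost 0
[col 5] BCLNQW: children BCLNQ:{G}, W:{G} ∩→ {G}; cost 0
[col 6] BL: children B:{T}, L:{T} ∩→ {T}; cost 0
[col 6] BLQ: children BL:{T}, Q:{T} ∩→ {T}; cost 0
[col 6] CN: children C:{C}, N:{T} ∪→ {C,T}; cost 1
[col 6] BCLNQ: children BLQ:{T}, CN:{C,T} ∩→ {T}; cost 0
[col 6] BCLNQW: children BCLNQ:{T}, W:{A} ∪→ {A,T}; cost 1
[col 7] BL: children B:{T}, L:{T} ∩→ {T}; cost 0
[col 7] BLQ: children BL:{T}, Q:{G} ∪→ {G,T}; cost 1
[col 7] CN: children C:{T}, N:{A} ∪→ {A,T}; cost 1
[col 7] BCLNQ: children BLQ:{G,T}, CN:{A,T} ∩→ {T}; cost 0
[col 7] BCLNQW: children BCLNQ:{T}, W:{A} ∪→ {A,T}; cost 1
per-site changes: [4, 3, 3, 2, 3, 2, 2, 3]; total = 22

T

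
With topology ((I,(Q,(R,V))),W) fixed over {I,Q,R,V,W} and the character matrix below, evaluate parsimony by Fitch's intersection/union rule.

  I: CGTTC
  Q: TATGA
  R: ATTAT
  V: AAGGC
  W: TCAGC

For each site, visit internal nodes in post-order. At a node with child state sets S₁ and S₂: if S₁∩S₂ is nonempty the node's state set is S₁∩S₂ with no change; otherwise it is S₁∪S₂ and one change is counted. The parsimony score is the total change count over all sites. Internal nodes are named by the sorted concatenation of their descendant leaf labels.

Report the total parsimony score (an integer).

11

RV@0: {A} ∩ {A} = {A} (intersection, +0)
QRV@0: {T} ∪ {A} = {A,T} (union, +1)
IQRV@0: {C} ∪ {A,T} = {A,C,T} (union, +1)
IQRVW@0: {A,C,T} ∩ {T} = {T} (intersection, +0)
RV@1: {T} ∪ {A} = {A,T} (union, +1)
QRV@1: {A} ∩ {A,T} = {A} (intersection, +0)
IQRV@1: {G} ∪ {A} = {A,G} (union, +1)
IQRVW@1: {A,G} ∪ {C} = {A,C,G} (union, +1)
RV@2: {T} ∪ {G} = {G,T} (union, +1)
QRV@2: {T} ∩ {G,T} = {T} (intersection, +0)
IQRV@2: {T} ∩ {T} = {T} (intersection, +0)
IQRVW@2: {T} ∪ {A} = {A,T} (union, +1)
RV@3: {A} ∪ {G} = {A,G} (union, +1)
QRV@3: {G} ∩ {A,G} = {G} (intersection, +0)
IQRV@3: {T} ∪ {G} = {G,T} (union, +1)
IQRVW@3: {G,T} ∩ {G} = {G} (intersection, +0)
RV@4: {T} ∪ {C} = {C,T} (union, +1)
QRV@4: {A} ∪ {C,T} = {A,C,T} (union, +1)
IQRV@4: {C} ∩ {A,C,T} = {C} (intersection, +0)
IQRVW@4: {C} ∩ {C} = {C} (intersection, +0)
per-site changes: [2, 3, 2, 2, 2]; total = 11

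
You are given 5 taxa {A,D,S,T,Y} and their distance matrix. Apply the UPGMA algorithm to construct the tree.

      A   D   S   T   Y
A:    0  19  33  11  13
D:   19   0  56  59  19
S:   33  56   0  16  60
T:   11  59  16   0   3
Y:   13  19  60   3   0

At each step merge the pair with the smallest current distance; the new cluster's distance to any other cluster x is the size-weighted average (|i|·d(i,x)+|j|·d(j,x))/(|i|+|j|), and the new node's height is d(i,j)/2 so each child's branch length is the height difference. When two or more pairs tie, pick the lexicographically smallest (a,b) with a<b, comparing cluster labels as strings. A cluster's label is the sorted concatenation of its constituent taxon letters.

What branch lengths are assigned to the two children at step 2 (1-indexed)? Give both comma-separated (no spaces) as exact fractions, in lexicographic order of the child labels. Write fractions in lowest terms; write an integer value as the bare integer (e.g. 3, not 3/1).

6,9/2

step 1: merge (T,Y) at d=3; branch lengths T→3/2, Y→3/2; new cluster TY
  updated: d(A,TY)=12, d(D,TY)=39, d(S,TY)=38
step 2: merge (A,TY) at d=12; branch lengths A→6, TY→9/2; new cluster ATY
  updated: d(ATY,D)=97/3, d(ATY,S)=109/3
step 3: merge (ATY,D) at d=97/3; branch lengths ATY→61/6, D→97/6; new cluster ADTY
  updated: d(ADTY,S)=165/4
step 4: merge (ADTY,S) at d=165/4; branch lengths ADTY→107/24, S→165/8; new cluster ADSTY
final tree: (((A:6,(T:3/2,Y:3/2):9/2):61/6,D:97/6):107/24,S:165/8)
total length: 779/12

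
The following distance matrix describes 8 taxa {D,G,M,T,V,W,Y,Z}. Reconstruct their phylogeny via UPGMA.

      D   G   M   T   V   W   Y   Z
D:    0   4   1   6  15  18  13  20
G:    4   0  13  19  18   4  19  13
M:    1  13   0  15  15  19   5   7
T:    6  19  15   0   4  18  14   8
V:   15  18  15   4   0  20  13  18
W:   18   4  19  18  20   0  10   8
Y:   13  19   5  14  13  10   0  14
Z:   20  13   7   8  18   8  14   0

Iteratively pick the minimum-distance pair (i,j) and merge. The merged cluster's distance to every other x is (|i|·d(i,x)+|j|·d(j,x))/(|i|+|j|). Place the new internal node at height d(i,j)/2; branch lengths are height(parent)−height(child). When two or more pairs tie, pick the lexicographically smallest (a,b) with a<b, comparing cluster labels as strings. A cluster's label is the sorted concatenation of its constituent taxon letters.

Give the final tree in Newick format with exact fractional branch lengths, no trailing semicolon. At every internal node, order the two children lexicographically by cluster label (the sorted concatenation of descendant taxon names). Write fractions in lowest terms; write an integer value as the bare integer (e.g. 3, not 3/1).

((((D:1/2,M:1/2):4,Y:9/2):2,(T:2,V:2):9/2):1,((G:2,W:2):13/4,Z:21/4):9/4)

iteration 1: select D,M (d=1); attach at lengths (1/2, 1/2); label the merged cluster DM
  updated: d(DM,G)=17/2, d(DM,T)=21/2, d(DM,V)=15, d(DM,W)=37/2, d(DM,Y)=9, d(DM,Z)=27/2
iteration 2: select G,W (d=4); attach at lengths (2, 2); label the merged cluster GW
  updated: d(DM,GW)=27/2, d(GW,T)=37/2, d(GW,V)=19, d(GW,Y)=29/2, d(GW,Z)=21/2
iteration 3: select T,V (d=4); attach at lengths (2, 2); label the merged cluster TV
  updated: d(DM,TV)=51/4, d(GW,TV)=75/4, d(TV,Y)=27/2, d(TV,Z)=13
iteration 4: select DM,Y (d=9); attach at lengths (4, 9/2); label the merged cluster DMY
  updated: d(DMY,GW)=83/6, d(DMY,TV)=13, d(DMY,Z)=41/3
iteration 5: select GW,Z (d=21/2); attach at lengths (13/4, 21/4); label the merged cluster GWZ
  updated: d(DMY,GWZ)=124/9, d(GWZ,TV)=101/6
iteration 6: select DMY,TV (d=13); attach at lengths (2, 9/2); label the merged cluster DMTVY
  updated: d(DMTVY,GWZ)=15
iteration 7: select DMTVY,GWZ (d=15); attach at lengths (1, 9/4); label the merged cluster DGMTVWYZ
final tree: ((((D:1/2,M:1/2):4,Y:9/2):2,(T:2,V:2):9/2):1,((G:2,W:2):13/4,Z:21/4):9/4)
total length: 143/4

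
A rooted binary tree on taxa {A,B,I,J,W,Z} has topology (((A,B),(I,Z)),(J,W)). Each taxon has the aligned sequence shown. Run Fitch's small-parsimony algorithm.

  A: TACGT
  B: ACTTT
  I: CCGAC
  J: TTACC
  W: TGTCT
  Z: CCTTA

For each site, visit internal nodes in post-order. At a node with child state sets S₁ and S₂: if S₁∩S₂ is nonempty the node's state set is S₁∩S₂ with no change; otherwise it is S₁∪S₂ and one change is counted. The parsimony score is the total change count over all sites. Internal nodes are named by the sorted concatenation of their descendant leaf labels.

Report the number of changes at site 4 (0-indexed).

AB@0: {T} ∪ {A} = {A,T} (union, +1)
IZ@0: {C} ∩ {C} = {C} (intersection, +0)
ABIZ@0: {A,T} ∪ {C} = {A,C,T} (union, +1)
JW@0: {T} ∩ {T} = {T} (intersection, +0)
ABIJWZ@0: {A,C,T} ∩ {T} = {T} (intersection, +0)
AB@1: {A} ∪ {C} = {A,C} (union, +1)
IZ@1: {C} ∩ {C} = {C} (intersection, +0)
ABIZ@1: {A,C} ∩ {C} = {C} (intersection, +0)
JW@1: {T} ∪ {G} = {G,T} (union, +1)
ABIJWZ@1: {C} ∪ {G,T} = {C,G,T} (union, +1)
AB@2: {C} ∪ {T} = {C,T} (union, +1)
IZ@2: {G} ∪ {T} = {G,T} (union, +1)
ABIZ@2: {C,T} ∩ {G,T} = {T} (intersection, +0)
JW@2: {A} ∪ {T} = {A,T} (union, +1)
ABIJWZ@2: {T} ∩ {A,T} = {T} (intersection, +0)
AB@3: {G} ∪ {T} = {G,T} (union, +1)
IZ@3: {A} ∪ {T} = {A,T} (union, +1)
ABIZ@3: {G,T} ∩ {A,T} = {T} (intersection, +0)
JW@3: {C} ∩ {C} = {C} (intersection, +0)
ABIJWZ@3: {T} ∪ {C} = {C,T} (union, +1)
AB@4: {T} ∩ {T} = {T} (intersection, +0)
IZ@4: {C} ∪ {A} = {A,C} (union, +1)
ABIZ@4: {T} ∪ {A,C} = {A,C,T} (union, +1)
JW@4: {C} ∪ {T} = {C,T} (union, +1)
ABIJWZ@4: {A,C,T} ∩ {C,T} = {C,T} (intersection, +0)
per-site changes: [2, 3, 3, 3, 3]; total = 14

3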